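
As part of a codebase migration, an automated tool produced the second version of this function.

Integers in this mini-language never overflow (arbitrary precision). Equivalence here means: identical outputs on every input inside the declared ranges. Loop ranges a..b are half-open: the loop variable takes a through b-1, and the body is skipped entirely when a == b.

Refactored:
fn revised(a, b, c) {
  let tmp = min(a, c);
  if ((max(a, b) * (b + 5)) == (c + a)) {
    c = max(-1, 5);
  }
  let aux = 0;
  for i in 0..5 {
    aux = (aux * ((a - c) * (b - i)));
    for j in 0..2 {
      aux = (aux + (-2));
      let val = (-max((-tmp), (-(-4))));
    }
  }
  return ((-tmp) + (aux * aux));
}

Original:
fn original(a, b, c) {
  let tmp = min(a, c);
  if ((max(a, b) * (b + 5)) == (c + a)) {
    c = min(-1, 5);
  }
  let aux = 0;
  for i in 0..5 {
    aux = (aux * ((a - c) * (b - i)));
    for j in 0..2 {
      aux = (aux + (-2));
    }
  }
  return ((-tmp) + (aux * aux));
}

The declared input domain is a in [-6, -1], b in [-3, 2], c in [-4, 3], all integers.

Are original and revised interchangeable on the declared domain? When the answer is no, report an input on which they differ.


Consider the input a=-6, b=-3, c=0.
original: tmp = -6; ((max(a, b) * (b + 5)) == (c + a)) -> true; c = -1; aux = 0; [i=0]; aux = 0; [j=0]; aux = -2; [j=1]; aux = -4; [i=1]; aux = -80; [j=0]; aux = -82; [j=1]; aux = -84; [i=2]; aux = -2100; [j=0]; aux = -2102; [j=1]; aux = -2104; [i=3]; aux = -63120; [j=0]; aux = -63122; [j=1]; aux = -63124; [i=4]; aux = -2209340; [j=0]; aux = -2209342; [j=1]; aux = -2209344; return 4881200910342
revised: tmp = -6; ((max(a, b) * (b + 5)) == (c + a)) -> true; c = 5; aux = 0; [i=0]; aux = 0; [j=0]; aux = -2; val = -6; [j=1]; aux = -4; val = -6; [i=1]; aux = -176; [j=0]; aux = -178; val = -6; [j=1]; aux = -180; val = -6; [i=2]; aux = -9900; [j=0]; aux = -9902; val = -6; [j=1]; aux = -9904; val = -6; [i=3]; aux = -653664; [j=0]; aux = -653666; val = -6; [j=1]; aux = -653668; val = -6; [i=4]; aux = -50332436; [j=0]; aux = -50332438; val = -6; [j=1]; aux = -50332440; val = -6; return 2533354516353606
4881200910342 against 2533354516353606: the behavior changed.
verdict: not equivalent; witness: a=-6, b=-3, c=0


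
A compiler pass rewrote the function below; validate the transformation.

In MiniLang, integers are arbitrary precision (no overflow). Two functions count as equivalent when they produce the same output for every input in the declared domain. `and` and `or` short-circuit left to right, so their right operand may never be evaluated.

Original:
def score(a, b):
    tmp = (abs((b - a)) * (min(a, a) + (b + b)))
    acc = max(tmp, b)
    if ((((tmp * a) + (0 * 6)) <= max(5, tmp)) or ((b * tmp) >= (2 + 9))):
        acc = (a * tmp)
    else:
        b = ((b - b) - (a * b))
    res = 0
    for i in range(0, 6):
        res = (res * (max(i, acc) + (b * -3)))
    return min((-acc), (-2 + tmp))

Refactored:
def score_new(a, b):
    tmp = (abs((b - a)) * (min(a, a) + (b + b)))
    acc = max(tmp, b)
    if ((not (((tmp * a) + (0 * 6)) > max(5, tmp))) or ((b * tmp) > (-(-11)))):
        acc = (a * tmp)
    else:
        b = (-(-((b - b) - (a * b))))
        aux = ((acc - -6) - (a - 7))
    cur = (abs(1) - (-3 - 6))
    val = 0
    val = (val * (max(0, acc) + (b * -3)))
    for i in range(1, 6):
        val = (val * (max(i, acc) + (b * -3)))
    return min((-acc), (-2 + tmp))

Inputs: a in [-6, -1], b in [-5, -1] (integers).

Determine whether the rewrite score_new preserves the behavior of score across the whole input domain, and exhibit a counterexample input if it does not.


The suspicious-looking change has no observable effect anywhere in the declared ranges.
Spot check at a=-1, b=-3 — score: tmp = -14; acc = -3; ((((tmp * a) + (0 * 6)) <= max(5, tmp)) or ((b * tmp) >= (2 + 9))) -> true; acc = 14; res = 0; [i=0]; res = 0; [i=1]; res = 0; [i=2]; res = 0; [i=3]; res = 0; [i=4]; res = 0; [i=5]; res = 0; return -16. score_new: tmp = -14; acc = -3; ((not (((tmp * a) + (0 * 6)) > max(5, tmp))) or ((b * tmp) > (-(-11)))) -> true; acc = 14; cur = 10; val = 0; val = 0; [i=1]; val = 0; [i=2]; val = 0; [i=3]; val = 0; [i=4]; val = 0; [i=5]; val = 0; return -16. Both give -16.
An exhaustive pass over the 30 declared inputs shows identical outputs.
verdict: equivalent


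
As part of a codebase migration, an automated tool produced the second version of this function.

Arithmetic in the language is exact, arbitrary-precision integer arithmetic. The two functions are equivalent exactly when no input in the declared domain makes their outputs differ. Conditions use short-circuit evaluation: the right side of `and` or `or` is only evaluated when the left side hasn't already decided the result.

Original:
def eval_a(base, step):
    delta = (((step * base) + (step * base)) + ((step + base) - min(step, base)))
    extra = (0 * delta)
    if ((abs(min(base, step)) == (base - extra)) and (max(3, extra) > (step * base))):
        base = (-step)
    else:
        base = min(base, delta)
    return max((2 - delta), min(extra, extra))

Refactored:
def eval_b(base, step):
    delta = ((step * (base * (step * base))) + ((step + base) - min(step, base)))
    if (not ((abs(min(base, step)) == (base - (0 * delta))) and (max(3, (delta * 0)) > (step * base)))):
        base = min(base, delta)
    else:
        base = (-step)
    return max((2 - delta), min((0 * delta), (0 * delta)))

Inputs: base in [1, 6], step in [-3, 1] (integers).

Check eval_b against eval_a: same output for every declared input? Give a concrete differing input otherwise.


Run the pair on base=1, step=-3.
eval_a: delta becomes -5; next extra becomes 0; next ((abs(min(base, step)) == (base - extra)) and (max(3, extra) > (step * base))) evaluates to false; next base becomes -5; next final value 7
eval_b: delta becomes 10; next (not ((abs(min(base, step)) == (base - (0 * delta))) and (max(3, (delta * 0)) > (step * base)))) evaluates to true; next base becomes 1; next final value 0
7 != 0, so the rewrite changes behavior.
verdict: not equivalent; witness: base=1, step=-3


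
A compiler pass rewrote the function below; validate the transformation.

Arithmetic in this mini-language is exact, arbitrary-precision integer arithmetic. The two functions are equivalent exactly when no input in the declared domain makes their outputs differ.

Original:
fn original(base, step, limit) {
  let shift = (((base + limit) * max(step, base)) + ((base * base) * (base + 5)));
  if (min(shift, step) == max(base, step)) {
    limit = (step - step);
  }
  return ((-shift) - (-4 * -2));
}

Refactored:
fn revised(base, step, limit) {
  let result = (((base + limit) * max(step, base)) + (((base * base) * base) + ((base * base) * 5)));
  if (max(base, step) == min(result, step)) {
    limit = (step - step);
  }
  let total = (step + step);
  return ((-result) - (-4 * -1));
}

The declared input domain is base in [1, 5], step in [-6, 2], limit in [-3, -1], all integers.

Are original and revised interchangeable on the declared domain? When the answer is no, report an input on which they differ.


Not equivalent: base=1, step=-6, limit=-3 separates them (-12 vs -8).
original: shift becomes 4; next (min(shift, step) == max(base, step)) evaluates to false; next final value -12
revised: result becomes 4; next (max(base, step) == min(result, step)) evaluates to false; next total becomes -12; next final value -8
verdict: not equivalent; witness: base=1, step=-6, limit=-3


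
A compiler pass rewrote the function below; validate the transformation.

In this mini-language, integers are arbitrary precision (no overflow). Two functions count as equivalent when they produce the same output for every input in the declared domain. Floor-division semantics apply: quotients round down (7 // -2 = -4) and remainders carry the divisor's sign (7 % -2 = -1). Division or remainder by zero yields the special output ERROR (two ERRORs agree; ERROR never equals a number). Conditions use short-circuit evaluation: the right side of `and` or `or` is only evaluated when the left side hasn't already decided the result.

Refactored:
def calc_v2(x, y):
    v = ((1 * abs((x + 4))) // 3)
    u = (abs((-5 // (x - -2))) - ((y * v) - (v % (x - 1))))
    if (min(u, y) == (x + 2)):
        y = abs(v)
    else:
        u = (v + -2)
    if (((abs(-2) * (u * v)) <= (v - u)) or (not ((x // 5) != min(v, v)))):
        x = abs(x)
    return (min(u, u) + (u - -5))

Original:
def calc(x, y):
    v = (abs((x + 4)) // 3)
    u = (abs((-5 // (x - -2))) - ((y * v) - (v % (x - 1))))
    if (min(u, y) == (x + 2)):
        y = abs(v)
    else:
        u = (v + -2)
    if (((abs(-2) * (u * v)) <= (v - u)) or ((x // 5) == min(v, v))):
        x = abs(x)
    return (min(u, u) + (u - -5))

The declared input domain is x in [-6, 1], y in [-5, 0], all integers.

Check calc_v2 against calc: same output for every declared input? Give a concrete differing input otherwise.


Equivalent — the differences include constant usage differs; boolean connective usage differs; arithmetic usage differs; comparison usage differs, yet no declared input distinguishes the two.
Spot check at x=1, y=-3 — calc: v = 1; division by zero -> ERROR. calc_v2: v = 1; division by zero -> ERROR. Both give ERROR.
Checked all 48 inputs in the declared domain: the outputs agree on every one.
verdict: equivalent


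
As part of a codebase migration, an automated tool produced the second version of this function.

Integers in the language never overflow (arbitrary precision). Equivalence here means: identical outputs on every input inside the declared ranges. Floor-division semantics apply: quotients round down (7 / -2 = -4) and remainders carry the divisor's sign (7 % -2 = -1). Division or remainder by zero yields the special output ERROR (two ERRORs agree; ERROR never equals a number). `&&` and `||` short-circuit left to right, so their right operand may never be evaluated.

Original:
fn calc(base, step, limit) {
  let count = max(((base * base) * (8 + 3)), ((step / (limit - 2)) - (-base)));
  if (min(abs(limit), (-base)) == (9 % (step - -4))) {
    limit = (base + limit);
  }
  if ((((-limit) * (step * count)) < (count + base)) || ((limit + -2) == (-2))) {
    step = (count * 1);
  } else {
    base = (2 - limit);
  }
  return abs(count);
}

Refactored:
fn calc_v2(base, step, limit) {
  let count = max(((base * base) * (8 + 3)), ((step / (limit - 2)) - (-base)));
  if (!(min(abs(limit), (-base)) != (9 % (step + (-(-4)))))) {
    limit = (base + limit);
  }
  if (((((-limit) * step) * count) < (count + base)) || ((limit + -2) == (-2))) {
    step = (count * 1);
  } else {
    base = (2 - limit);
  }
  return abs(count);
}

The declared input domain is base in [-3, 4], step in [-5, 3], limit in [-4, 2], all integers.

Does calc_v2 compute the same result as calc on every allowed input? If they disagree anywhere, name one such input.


Side by side, the visible changes include: comparison usage differs; also boolean connective usage differs; also arithmetic usage differs.
Tracing base=3, step=-1, limit=2: calc: hits division by zero so the output is ERROR | calc_v2: hits division by zero so the output is ERROR — matching result ERROR.
Every one of the 504 inputs gives matching results.
verdict: equivalent


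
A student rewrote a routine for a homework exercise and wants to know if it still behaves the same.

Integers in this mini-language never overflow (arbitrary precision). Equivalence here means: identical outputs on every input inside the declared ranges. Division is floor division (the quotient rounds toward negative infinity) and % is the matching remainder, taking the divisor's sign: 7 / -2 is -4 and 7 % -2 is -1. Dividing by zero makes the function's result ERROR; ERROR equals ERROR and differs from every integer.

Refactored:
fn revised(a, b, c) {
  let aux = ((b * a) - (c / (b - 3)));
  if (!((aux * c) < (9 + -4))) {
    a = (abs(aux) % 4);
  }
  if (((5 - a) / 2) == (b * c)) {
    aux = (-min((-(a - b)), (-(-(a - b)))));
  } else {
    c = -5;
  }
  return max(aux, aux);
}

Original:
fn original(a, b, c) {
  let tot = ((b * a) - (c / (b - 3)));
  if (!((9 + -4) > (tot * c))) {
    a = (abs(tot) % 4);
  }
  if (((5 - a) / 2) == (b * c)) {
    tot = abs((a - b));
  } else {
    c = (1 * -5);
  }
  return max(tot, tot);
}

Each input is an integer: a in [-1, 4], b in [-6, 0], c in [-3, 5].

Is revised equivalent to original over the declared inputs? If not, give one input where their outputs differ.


Reading the diff, among the changes: comparison usage differs; and min/max/abs usage differs; and arithmetic usage differs; and local variable names differ; and constant usage differs.
Tracing a=1, b=-3, c=4: original: tot := -2 | (!((9 + -4) > (tot * c))): false | (((5 - a) / 2) == (b * c)): false | c := -5 | result -2 | revised: aux := -2 | (!((aux * c) < (9 + -4))): false | (((5 - a) / 2) == (b * c)): false | c := -5 | result -2 — matching result -2.
Every one of the 378 inputs gives matching results.
verdict: equivalent


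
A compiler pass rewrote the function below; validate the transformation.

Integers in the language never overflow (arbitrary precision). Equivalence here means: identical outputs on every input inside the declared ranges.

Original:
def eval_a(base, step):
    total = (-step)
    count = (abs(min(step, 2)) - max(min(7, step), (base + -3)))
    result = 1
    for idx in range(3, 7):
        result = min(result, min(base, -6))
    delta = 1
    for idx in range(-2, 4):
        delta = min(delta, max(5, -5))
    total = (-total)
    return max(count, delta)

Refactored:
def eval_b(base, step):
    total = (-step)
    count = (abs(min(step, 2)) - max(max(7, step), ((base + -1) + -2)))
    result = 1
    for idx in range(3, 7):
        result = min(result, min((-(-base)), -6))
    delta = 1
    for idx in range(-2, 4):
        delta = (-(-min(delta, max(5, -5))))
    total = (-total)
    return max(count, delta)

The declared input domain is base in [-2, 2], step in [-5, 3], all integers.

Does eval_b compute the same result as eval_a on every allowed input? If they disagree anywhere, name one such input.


There is a counterexample at base=-2, step=-5: 10 on one side, 1 on the other.
eval_a: total=5, then count=10, then result=1, then (idx=3), then result=-6, then (idx=4), then result=-6, then (idx=5), then result=-6, then (idx=6), then result=-6, then delta=1, then (idx=-2), then delta=1, then (idx=-1), then delta=1, then (idx=0), then delta=1, then (idx=1), then delta=1, then (idx=2), then delta=1, then (idx=3), then delta=1, then total=-5, then returns 10
eval_b: total=5, then count=-2, then result=1, then (idx=3), then result=-6, then (idx=4), then result=-6, then (idx=5), then result=-6, then (idx=6), then result=-6, then delta=1, then (idx=-2), then delta=1, then (idx=-1), then delta=1, then (idx=0), then delta=1, then (idx=1), then delta=1, then (idx=2), then delta=1, then (idx=3), then delta=1, then total=-5, then returns 1
verdict: not equivalent; witness: base=-2, step=-5


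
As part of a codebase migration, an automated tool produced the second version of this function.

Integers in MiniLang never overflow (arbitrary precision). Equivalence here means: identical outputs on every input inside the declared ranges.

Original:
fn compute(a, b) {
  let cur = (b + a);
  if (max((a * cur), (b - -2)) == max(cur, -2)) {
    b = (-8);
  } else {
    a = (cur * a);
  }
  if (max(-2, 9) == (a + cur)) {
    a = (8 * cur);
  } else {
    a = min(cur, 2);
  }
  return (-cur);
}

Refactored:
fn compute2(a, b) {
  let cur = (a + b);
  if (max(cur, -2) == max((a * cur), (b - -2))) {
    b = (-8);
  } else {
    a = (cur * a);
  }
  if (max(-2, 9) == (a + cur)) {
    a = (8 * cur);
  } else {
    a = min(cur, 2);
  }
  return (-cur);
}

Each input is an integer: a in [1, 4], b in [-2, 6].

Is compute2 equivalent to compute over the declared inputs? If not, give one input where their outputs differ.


Comparing the listings, the differences include: same computation, different form.
As a probe, take a=1, b=0: compute runs cur := 1 | (max((a * cur), (b - -2)) == max(cur, -2)): false | a := 1 | (max(-2, 9) == (a + cur)): false | a := 1 | result -1; compute2 runs cur := 1 | (max(cur, -2) == max((a * cur), (b - -2))): false | a := 1 | (max(-2, 9) == (a + cur)): false | a := 1 | result -1; both end at -1.
Every one of the 36 inputs gives matching results.
verdict: equivalent


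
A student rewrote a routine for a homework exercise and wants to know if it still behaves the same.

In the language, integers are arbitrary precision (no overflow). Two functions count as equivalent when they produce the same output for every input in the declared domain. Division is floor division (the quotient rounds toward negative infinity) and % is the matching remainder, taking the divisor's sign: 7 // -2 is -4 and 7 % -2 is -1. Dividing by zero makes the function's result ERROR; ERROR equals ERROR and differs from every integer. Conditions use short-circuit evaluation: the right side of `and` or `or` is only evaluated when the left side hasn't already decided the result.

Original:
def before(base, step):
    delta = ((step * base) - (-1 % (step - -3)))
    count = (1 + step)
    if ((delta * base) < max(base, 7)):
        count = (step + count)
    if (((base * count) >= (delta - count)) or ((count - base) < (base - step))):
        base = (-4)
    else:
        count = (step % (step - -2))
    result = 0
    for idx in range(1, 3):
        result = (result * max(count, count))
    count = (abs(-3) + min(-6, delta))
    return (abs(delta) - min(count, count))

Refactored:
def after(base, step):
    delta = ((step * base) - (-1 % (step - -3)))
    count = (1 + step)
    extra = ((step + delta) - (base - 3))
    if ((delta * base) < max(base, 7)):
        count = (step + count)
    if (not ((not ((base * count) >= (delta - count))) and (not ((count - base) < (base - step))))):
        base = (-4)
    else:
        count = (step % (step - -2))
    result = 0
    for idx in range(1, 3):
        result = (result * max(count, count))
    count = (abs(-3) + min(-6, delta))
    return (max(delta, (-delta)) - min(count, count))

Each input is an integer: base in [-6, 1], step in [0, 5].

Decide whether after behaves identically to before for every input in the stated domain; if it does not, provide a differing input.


Side by side, the visible changes include: boolean connective usage differs, constant usage differs, min/max/abs usage differs, local variable names differ, arithmetic usage differs, statement counts differ.
As a probe, take base=-1, step=5: before runs delta := -12 | count := 6 | ((delta * base) < max(base, 7)): false | (((base * count) >= (delta - count)) or ((count - base) < (base - step))): true | base := -4 | result := 0 | iter idx=1: | result := 0 | iter idx=2: | result := 0 | count := -9 | result 21; after runs delta := -12 | count := 6 | extra := -3 | ((delta * base) < max(base, 7)): false | (not ((not ((base * count) >= (delta - count))) and (not ((count - base) < (base - step))))): true | base := -4 | result := 0 | iter idx=1: | result := 0 | iter idx=2: | result := 0 | count := -9 | result 21; both end at 21.
Sweeping the whole domain (48 inputs) finds no disagreement.
verdict: equivalent


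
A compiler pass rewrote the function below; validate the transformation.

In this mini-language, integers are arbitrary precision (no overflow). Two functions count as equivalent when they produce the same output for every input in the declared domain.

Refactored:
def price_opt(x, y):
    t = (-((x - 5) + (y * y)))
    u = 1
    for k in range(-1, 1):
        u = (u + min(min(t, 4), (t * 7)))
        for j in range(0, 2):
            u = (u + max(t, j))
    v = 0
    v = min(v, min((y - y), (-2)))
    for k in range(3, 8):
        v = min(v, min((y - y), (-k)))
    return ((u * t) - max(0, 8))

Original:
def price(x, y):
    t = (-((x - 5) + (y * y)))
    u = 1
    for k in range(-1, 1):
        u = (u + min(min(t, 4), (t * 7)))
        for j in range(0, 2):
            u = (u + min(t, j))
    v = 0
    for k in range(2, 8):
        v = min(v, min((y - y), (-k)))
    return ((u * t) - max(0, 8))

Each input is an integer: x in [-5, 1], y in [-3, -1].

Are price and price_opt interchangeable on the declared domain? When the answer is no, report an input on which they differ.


On input x=-5, y=-3, price returns -3 while price_opt returns -1.
verdict: not equivalent; witness: x=-5, y=-3


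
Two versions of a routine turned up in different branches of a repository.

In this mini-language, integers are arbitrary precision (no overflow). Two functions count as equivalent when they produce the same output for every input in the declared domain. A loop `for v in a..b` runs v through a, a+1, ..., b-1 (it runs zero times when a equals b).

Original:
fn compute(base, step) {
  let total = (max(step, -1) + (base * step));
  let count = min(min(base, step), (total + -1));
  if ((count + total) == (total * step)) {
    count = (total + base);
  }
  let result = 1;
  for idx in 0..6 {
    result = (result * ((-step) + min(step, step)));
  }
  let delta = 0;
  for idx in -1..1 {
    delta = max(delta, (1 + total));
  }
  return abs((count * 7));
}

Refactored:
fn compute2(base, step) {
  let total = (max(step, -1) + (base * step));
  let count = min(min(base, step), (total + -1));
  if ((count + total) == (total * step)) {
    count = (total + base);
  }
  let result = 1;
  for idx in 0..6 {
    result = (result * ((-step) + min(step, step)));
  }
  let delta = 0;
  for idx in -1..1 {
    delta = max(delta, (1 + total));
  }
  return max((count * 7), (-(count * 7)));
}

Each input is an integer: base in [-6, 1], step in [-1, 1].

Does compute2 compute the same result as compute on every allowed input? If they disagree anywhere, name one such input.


Comparing the listings, the differences include: arithmetic usage differs; and constant usage differs; and min/max/abs usage differs.
Tracing base=1, step=-1: compute: total := -2 | count := -3 | ((count + total) == (total * step)): false | result := 1 | iter idx=0: | result := 0 | iter idx=1: | result := 0 | iter idx=2: | result := 0 | iter idx=3: | result := 0 | iter idx=4: | result := 0 | iter idx=5: | result := 0 | delta := 0 | iter idx=-1: | delta := 0 | iter idx=0: | delta := 0 | result 21 | compute2: total := -2 | count := -3 | ((count + total) == (total * step)): false | result := 1 | iter idx=0: | result := 0 | iter idx=1: | result := 0 | iter idx=2: | result := 0 | iter idx=3: | result := 0 | iter idx=4: | result := 0 | iter idx=5: | result := 0 | delta := 0 | iter idx=-1: | delta := 0 | iter idx=0: | delta := 0 | result 21 — matching result 21.
Checked all 24 inputs in the declared domain: the outputs agree on every one.
verdict: equivalent


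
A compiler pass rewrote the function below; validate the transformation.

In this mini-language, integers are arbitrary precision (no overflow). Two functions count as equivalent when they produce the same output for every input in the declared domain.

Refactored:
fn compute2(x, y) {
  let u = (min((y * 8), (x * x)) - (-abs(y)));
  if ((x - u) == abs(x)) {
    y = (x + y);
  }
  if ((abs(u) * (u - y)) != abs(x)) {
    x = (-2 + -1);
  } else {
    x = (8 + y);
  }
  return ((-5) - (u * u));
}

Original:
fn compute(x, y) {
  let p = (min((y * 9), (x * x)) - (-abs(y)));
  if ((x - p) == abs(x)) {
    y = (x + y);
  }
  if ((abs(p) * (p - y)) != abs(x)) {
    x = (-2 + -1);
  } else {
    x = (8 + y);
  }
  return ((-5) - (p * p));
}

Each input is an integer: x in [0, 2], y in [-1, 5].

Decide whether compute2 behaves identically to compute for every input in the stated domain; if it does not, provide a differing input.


These are not equivalent — on x=0, y=-1 the outputs split (-69 vs -54).
compute: p = -8; ((x - p) == abs(x)) -> false; ((abs(p) * (p - y)) != abs(x)) -> true; x = -3; return -69
compute2: u = -7; ((x - u) == abs(x)) -> false; ((abs(u) * (u - y)) != abs(x)) -> true; x = -3; return -54
verdict: not equivalent; witness: x=0, y=-1


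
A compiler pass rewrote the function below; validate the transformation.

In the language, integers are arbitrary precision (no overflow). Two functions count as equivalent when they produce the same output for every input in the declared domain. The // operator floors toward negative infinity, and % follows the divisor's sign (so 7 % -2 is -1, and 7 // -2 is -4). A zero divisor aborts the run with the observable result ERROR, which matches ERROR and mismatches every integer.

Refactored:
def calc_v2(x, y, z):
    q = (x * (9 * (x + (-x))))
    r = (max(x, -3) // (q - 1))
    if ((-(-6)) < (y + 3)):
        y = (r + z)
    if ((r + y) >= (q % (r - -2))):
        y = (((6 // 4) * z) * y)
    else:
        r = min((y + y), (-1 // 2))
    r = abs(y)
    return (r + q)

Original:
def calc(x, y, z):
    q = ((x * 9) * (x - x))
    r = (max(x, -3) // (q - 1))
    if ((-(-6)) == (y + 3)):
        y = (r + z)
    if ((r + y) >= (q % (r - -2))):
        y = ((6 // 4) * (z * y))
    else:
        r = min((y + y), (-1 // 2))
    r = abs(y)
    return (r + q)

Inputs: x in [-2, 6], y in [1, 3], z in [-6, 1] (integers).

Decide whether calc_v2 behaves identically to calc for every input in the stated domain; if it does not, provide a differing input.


The rewrite breaks on x=-2, y=3, z=-6, where the results are 4 and 18.
calc: q becomes 0; next r becomes 2; next ((-(-6)) == (y + 3)) evaluates to true; next y becomes -4; next ((r + y) >= (q % (r - -2))) evaluates to false; next r becomes -8; next r becomes 4; next final value 4
calc_v2: q becomes 0; next r becomes 2; next ((-(-6)) < (y + 3)) evaluates to false; next ((r + y) >= (q % (r - -2))) evaluates to true; next y becomes -18; next r becomes 18; next final value 18
verdict: not equivalent; witness: x=-2, y=3, z=-6


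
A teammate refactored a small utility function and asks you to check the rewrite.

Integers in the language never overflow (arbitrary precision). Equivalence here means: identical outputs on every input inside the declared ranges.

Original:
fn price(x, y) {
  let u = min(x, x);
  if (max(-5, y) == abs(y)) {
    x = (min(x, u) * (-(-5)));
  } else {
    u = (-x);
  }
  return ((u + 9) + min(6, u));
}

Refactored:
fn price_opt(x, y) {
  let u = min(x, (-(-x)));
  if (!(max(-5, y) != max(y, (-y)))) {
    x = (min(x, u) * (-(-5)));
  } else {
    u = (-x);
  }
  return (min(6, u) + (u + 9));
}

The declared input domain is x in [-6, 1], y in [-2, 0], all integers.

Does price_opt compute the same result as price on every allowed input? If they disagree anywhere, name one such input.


Although min/max/abs usage differs; boolean connective usage differs; comparison usage differs, 24/24 inputs agree.
verdict: equivalent


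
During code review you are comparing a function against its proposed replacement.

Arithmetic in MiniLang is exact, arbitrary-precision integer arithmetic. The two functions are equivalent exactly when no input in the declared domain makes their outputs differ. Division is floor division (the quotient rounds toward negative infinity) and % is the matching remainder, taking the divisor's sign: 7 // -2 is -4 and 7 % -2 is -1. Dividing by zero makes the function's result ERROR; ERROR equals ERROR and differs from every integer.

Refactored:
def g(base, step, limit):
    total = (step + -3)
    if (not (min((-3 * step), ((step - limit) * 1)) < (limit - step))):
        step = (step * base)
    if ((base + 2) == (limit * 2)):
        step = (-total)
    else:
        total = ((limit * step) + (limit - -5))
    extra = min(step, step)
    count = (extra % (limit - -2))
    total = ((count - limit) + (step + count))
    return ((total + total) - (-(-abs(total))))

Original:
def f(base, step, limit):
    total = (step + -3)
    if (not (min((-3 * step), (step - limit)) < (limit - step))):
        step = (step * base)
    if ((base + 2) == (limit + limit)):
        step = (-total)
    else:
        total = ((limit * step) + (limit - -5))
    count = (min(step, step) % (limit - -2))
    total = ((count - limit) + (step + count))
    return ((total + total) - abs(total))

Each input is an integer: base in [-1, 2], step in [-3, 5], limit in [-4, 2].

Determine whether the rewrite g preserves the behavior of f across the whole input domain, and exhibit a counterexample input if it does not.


Differences: arithmetic usage differs; and constant usage differs; and local variable names differ; and statement counts differ — yet all 252 inputs agree.
verdict: equivalent


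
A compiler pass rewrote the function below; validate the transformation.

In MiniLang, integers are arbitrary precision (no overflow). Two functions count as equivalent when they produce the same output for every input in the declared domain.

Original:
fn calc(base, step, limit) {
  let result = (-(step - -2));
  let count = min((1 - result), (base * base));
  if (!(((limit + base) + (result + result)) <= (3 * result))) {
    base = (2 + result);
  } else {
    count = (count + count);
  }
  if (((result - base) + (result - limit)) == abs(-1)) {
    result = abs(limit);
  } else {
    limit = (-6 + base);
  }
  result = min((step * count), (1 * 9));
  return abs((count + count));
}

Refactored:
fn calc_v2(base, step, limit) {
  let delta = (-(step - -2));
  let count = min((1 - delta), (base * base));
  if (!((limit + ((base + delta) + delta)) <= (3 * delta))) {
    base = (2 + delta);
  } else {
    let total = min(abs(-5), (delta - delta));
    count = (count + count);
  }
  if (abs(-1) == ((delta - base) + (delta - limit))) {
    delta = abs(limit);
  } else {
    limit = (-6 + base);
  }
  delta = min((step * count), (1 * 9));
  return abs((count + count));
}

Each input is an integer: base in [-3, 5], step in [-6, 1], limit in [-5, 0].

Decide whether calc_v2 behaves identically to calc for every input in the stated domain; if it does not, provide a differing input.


Behavior is preserved: although min/max/abs usage differs, plus constant usage differs, plus local variable names differ, plus arithmetic usage differs, plus statement counts differ, the outputs never diverge.
Tracing base=0, step=-6, limit=-4: calc: result = 4; count = -3; (!(((limit + base) + (result + result)) <= (3 * result))) -> false; count = -6; (((result - base) + (result - limit)) == abs(-1)) -> false; limit = -6; result = 9; return 12 | calc_v2: delta = 4; count = -3; (!((limit + ((base + delta) + delta)) <= (3 * delta))) -> false; total = 0; count = -6; (abs(-1) == ((delta - base) + (delta - limit))) -> false; limit = -6; delta = 9; return 12 — matching result 12.
An exhaustive pass over the 432 declared inputs shows identical outputs.
verdict: equivalent


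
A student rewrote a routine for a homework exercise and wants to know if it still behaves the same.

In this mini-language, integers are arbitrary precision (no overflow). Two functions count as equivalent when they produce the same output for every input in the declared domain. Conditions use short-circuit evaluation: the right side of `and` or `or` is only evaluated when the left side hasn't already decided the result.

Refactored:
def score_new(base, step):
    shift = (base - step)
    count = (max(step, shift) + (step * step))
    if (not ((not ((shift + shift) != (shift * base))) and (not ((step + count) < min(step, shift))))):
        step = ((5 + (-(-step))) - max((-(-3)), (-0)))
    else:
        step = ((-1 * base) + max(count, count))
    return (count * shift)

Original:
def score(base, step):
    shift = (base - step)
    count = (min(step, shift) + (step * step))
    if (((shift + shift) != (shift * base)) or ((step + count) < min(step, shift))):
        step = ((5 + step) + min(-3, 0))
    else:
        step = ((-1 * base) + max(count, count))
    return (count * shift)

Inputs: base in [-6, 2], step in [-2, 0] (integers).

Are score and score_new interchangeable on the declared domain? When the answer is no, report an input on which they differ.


There is a counterexample at base=-6, step=-2: 0 on one side, -8 on the other.
score: shift=-4, then count=0, then (((shift + shift) != (shift * base)) or ((step + count) < min(step, shift))) is true, then step=0, then returns 0
score_new: shift=-4, then count=2, then (not ((not ((shift + shift) != (shift * base))) and (not ((step + count) < min(step, shift))))) is true, then step=0, then returns -8
verdict: not equivalent; witness: base=-6, step=-2


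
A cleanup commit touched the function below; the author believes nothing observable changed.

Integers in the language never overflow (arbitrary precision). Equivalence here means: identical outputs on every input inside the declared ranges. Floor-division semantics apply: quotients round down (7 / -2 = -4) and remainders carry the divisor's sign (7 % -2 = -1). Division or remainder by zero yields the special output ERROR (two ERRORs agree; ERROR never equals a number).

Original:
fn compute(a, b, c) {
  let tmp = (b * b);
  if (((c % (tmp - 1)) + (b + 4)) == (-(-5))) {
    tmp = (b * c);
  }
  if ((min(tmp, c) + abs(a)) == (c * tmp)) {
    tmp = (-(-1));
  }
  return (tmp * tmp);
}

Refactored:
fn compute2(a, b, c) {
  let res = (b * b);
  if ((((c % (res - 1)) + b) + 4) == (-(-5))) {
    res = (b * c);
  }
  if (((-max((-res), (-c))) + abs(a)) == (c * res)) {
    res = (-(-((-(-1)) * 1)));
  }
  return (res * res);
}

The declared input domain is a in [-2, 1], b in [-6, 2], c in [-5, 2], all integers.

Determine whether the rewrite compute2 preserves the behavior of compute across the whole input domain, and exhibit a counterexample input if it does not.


Equivalent — the differences include arithmetic usage differs; and constant usage differs; and local variable names differ; and min/max/abs usage differs, yet no declared input distinguishes the two.
Tracing a=1, b=-3, c=-2: compute: tmp = 9; (((c % (tmp - 1)) + (b + 4)) == (-(-5))) -> false; ((min(tmp, c) + abs(a)) == (c * tmp)) -> false; return 81 | compute2: res = 9; ((((c % (res - 1)) + b) + 4) == (-(-5))) -> false; (((-max((-res), (-c))) + abs(a)) == (c * res)) -> false; return 81 — matching result 81.
Every one of the 288 inputs gives matching results.
verdict: equivalent


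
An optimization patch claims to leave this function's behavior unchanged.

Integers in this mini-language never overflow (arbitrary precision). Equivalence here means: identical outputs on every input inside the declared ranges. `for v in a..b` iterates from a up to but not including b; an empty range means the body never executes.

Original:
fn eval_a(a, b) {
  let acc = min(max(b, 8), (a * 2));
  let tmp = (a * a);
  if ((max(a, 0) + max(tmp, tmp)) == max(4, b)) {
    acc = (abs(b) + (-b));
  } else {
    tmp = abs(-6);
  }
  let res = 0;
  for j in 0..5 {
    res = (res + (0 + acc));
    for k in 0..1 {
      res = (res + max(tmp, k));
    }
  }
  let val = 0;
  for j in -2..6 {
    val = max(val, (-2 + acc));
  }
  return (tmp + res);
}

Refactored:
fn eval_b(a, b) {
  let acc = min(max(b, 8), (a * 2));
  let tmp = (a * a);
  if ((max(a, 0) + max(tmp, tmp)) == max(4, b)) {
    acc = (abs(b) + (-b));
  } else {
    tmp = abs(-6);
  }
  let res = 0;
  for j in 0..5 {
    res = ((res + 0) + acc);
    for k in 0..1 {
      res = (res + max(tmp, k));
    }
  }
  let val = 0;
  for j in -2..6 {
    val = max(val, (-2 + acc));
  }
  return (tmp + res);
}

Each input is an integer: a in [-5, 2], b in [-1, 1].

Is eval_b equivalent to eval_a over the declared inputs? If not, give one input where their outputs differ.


Reading the diff, among the changes: same computation, different form.
Spot check at a=-2, b=0 — eval_a: acc=-4, then tmp=4, then ((max(a, 0) + max(tmp, tmp)) == max(4, b)) is true, then acc=0, then res=0, then (j=0), then res=0, then (k=0), then res=4, then (j=1), then res=4, then (k=0), then res=8, then (j=2), then res=8, then (k=0), then res=12, then (j=3), then res=12, then (k=0), then res=16, then (j=4), then res=16, then (k=0), then res=20, then val=0, then (j=-2), then val=0, then (j=-1), then val=0, then (j=0), then val=0, then (j=1), then val=0, then (j=2), then val=0, then (j=3), then val=0, then (j=4), then val=0, then (j=5), then val=0, then returns 24. eval_b: acc=-4, then tmp=4, then ((max(a, 0) + max(tmp, tmp)) == max(4, b)) is true, then acc=0, then res=0, then (j=0), then res=0, then (k=0), then res=4, then (j=1), then res=4, then (k=0), then res=8, then (j=2), then res=8, then (k=0), then res=12, then (j=3), then res=12, then (k=0), then res=16, then (j=4), then res=16, then (k=0), then res=20, then val=0, then (j=-2), then val=0, then (j=-1), then val=0, then (j=0), then val=0, then (j=1), then val=0, then (j=2), then val=0, then (j=3), then val=0, then (j=4), then val=0, then (j=5), then val=0, then returns 24. Both give 24.
An exhaustive pass over the 24 declared inputs shows identical outputs.
verdict: equivalent


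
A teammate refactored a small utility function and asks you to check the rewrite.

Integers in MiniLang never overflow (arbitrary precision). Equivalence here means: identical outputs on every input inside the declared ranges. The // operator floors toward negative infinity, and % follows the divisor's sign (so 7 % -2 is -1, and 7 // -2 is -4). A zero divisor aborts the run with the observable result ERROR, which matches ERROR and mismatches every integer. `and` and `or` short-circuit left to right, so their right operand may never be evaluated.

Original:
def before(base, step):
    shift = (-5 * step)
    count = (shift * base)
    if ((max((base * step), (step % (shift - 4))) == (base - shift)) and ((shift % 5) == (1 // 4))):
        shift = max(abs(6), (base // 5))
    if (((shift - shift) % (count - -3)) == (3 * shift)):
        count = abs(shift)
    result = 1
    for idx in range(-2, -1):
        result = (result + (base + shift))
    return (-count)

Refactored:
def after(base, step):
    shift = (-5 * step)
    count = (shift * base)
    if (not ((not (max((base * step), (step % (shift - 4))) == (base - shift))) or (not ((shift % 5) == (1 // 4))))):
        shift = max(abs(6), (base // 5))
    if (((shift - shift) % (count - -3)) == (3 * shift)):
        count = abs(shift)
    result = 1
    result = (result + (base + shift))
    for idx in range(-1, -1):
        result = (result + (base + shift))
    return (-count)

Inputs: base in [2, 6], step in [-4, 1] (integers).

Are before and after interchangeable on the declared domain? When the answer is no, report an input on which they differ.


Side by side, the visible changes include: arithmetic usage differs, and loop structure differs, and statement counts differ, and boolean connective usage differs.
Tracing base=2, step=0: before: shift becomes 0; next count becomes 0; next ((max((base * step), (step % (shift - 4))) == (base - shift)) and ((shift % 5) == (1 // 4))) evaluates to false; next (((shift - shift) % (count - -3)) == (3 * shift)) evaluates to true; next count becomes 0; next result becomes 1; next at idx=-2:; next result becomes 3; next final value 0 | after: shift becomes 0; next count becomes 0; next (not ((not (max((base * step), (step % (shift - 4))) == (base - shift))) or (not ((shift % 5) == (1 // 4))))) evaluates to false; next (((shift - shift) % (count - -3)) == (3 * shift)) evaluates to true; next count becomes 0; next result becomes 1; next result becomes 3; next idx never enters its loop body; next final value 0 — matching result 0.
Checked all 30 inputs in the declared domain: the outputs agree on every one.
verdict: equivalent


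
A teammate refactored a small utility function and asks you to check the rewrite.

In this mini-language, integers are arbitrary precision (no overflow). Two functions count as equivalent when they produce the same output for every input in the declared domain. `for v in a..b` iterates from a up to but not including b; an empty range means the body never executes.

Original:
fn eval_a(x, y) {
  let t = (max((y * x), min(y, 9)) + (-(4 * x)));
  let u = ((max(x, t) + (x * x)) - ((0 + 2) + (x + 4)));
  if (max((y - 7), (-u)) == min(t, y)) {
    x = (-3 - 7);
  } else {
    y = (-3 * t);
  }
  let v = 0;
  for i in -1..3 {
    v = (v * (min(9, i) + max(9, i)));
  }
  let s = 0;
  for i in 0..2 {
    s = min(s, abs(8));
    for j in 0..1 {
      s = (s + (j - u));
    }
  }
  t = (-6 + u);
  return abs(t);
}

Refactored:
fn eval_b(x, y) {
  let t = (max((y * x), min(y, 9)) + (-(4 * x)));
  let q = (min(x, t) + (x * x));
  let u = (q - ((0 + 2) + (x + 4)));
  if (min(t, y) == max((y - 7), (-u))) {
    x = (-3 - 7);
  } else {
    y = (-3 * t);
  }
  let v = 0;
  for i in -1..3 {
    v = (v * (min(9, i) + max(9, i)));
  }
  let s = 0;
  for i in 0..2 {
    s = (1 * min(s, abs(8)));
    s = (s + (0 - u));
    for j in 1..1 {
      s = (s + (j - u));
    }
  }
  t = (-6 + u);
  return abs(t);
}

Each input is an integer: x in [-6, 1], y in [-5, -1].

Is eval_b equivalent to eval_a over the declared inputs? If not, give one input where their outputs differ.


Run the pair on x=-6, y=-5.
eval_a: t=54, then u=90, then (max((y - 7), (-u)) == min(t, y)) is false, then y=-162, then v=0, then (i=-1), then v=0, then (i=0), then v=0, then (i=1), then v=0, then (i=2), then v=0, then s=0, then (i=0), then s=0, then (j=0), then s=-90, then (i=1), then s=-90, then (j=0), then s=-180, then t=84, then returns 84
eval_b: t=54, then q=30, then u=30, then (min(t, y) == max((y - 7), (-u))) is false, then y=-162, then v=0, then (i=-1), then v=0, then (i=0), then v=0, then (i=1), then v=0, then (i=2), then v=0, then s=0, then (i=0), then s=0, then s=-30, then the loop over j runs zero times, then (i=1), then s=-30, then s=-60, then the loop over j runs zero times, then t=24, then returns 24
84 and 24 differ, so these are not the same function on this domain.
verdict: not equivalent; witness: x=-6, y=-5
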